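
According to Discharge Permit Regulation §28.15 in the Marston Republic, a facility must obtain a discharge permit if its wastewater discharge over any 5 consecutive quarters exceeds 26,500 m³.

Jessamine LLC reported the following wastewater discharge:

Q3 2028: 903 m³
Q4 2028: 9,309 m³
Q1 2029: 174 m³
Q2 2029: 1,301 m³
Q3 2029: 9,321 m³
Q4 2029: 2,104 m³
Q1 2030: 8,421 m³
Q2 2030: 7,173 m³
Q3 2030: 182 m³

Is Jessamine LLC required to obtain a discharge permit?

Yes

Q3 2028–Q3 2029: 903 m³ + 9,309 m³ + 174 m³ + 1,301 m³ + 9,321 m³ = 21,008 m³ (under)
Q4 2028–Q4 2029: 9,309 m³ + 174 m³ + 1,301 m³ + 9,321 m³ + 2,104 m³ = 22,209 m³ (under)
Q1 2029–Q1 2030: 174 m³ + 1,301 m³ + 9,321 m³ + 2,104 m³ + 8,421 m³ = 21,321 m³ (under)
Q2 2029–Q2 2030: 1,301 m³ + 9,321 m³ + 2,104 m³ + 8,421 m³ + 7,173 m³ = 28,320 m³ (over)
Q3 2029–Q3 2030: 9,321 m³ + 2,104 m³ + 8,421 m³ + 7,173 m³ + 182 m³ = 27,201 m³ (over)
At least one window exceeds 26,500 m³.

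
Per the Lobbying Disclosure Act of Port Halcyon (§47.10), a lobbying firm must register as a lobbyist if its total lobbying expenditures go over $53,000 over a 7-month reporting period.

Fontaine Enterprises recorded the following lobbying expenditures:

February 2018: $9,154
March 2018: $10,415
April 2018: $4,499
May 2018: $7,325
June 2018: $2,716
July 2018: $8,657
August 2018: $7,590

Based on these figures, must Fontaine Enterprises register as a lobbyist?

No

Total lobbying expenditures: $9,154 + $10,415 + $4,499 + $7,325 + $2,716 + $8,657 + $7,590 = $50,356.
$50,356 ≤ $53,000, so the threshold is not exceeded.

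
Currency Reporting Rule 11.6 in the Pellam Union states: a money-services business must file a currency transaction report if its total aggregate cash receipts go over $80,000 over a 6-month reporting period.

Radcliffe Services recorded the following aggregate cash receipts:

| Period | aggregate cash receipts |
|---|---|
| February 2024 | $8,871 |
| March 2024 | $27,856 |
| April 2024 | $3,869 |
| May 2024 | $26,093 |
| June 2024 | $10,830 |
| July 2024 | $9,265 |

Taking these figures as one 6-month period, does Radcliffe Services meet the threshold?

Yes

Total aggregate cash receipts: $8,871 + $27,856 + $3,869 + $26,093 + $10,830 + $9,265 = $86,784.
$86,784 > $80,000, so the threshold is exceeded.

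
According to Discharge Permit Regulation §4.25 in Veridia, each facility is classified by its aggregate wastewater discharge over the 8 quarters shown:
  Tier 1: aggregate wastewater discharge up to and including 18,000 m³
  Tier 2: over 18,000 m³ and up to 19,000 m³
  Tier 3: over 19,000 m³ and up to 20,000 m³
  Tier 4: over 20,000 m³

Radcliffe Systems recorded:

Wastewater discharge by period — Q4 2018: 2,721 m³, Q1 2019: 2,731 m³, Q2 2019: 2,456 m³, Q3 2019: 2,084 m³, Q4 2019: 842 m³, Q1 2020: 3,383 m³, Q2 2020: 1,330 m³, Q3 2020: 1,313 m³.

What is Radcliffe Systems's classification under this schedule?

Aggregate wastewater discharge: 2,721 m³ + 2,731 m³ + 2,456 m³ + 2,084 m³ + 842 m³ + 3,383 m³ + 1,330 m³ + 1,313 m³ = 16,860 m³.
16,860 m³ ≤ 18,000 m³, so Tier 1 applies.

Tier 1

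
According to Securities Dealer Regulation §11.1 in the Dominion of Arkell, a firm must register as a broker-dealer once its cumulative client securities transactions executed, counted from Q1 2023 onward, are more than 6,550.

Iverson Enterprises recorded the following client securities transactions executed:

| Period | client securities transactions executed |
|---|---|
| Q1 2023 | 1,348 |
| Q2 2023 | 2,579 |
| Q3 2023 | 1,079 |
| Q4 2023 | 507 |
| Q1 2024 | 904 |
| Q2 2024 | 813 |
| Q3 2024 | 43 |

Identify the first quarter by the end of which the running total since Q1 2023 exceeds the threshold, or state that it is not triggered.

Through Q1 2023: 1,348
Through Q2 2023: 3,927
Through Q3 2023: 5,006
Through Q4 2023: 5,513
Through Q1 2024: 6,417
Through Q2 2024: 7,230 ← exceeds threshold

Q2 2024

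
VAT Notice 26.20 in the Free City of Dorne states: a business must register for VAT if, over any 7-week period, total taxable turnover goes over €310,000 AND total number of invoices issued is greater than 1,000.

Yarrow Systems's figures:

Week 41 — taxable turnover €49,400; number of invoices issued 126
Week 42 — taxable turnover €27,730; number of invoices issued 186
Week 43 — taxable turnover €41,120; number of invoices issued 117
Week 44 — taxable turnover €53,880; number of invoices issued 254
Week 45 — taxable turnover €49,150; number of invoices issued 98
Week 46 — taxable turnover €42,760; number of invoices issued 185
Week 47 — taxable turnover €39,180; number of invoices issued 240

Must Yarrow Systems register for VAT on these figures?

Total taxable turnover: €49,400 + €27,730 + €41,120 + €53,880 + €49,150 + €42,760 + €39,180 = €303,220 (≤ €310,000).
Total number of invoices issued: 126 + 186 + 117 + 254 + 98 + 185 + 240 = 1,206 (> 1,000).
The test is 'and': the rule requires both, and at least one is not exceeded.

No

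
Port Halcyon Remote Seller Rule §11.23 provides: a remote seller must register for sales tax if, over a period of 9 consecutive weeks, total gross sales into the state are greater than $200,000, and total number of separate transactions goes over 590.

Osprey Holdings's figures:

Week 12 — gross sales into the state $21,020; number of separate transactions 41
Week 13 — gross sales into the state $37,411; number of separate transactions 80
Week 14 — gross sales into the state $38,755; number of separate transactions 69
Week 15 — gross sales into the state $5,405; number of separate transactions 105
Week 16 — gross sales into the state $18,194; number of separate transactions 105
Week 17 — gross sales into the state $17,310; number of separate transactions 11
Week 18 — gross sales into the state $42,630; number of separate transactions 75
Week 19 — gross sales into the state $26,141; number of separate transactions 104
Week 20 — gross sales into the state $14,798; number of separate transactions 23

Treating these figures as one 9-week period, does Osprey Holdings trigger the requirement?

Yes

Total gross sales into the state: $21,020 + $37,411 + $38,755 + $5,405 + $18,194 + $17,310 + $42,630 + $26,141 + $14,798 = $221,664 (> $200,000).
Total number of separate transactions: 41 + 80 + 69 + 105 + 105 + 11 + 75 + 104 + 23 = 613 (> 590).
The test is 'and': both thresholds are exceeded.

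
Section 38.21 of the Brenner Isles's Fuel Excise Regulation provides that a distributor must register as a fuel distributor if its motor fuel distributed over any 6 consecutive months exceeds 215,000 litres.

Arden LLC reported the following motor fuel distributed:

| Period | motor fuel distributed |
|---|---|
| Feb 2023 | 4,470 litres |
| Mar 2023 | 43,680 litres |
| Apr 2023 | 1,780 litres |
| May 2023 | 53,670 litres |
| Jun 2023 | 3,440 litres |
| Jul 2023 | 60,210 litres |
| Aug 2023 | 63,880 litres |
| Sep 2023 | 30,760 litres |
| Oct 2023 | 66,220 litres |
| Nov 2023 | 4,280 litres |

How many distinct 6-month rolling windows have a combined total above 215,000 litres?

Feb 2023–Jul 2023: 4,470 litres + 43,680 litres + 1,780 litres + 53,670 litres + 3,440 litres + 60,210 litres = 167,250 litres (under)
Mar 2023–Aug 2023: 43,680 litres + 1,780 litres + 53,670 litres + 3,440 litres + 60,210 litres + 63,880 litres = 226,660 litres (over)
Apr 2023–Sep 2023: 1,780 litres + 53,670 litres + 3,440 litres + 60,210 litres + 63,880 litres + 30,760 litres = 213,740 litres (under)
May 2023–Oct 2023: 53,670 litres + 3,440 litres + 60,210 litres + 63,880 litres + 30,760 litres + 66,220 litres = 278,180 litres (over)
Jun 2023–Nov 2023: 3,440 litres + 60,210 litres + 63,880 litres + 30,760 litres + 66,220 litres + 4,280 litres = 228,790 litres (over)
3 windows exceed the threshold.

3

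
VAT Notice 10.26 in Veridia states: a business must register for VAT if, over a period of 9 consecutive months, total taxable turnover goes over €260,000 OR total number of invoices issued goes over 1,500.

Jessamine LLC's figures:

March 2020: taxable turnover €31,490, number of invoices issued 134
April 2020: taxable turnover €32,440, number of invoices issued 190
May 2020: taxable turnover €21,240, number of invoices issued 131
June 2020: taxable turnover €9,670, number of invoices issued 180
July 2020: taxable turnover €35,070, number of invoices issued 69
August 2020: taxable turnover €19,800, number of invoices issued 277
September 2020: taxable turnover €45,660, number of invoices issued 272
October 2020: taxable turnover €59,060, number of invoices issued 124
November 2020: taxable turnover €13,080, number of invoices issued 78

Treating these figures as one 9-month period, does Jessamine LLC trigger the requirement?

Total taxable turnover: €31,490 + €32,440 + €21,240 + €9,670 + €35,070 + €19,800 + €45,660 + €59,060 + €13,080 = €267,510 (> €260,000).
Total number of invoices issued: 134 + 190 + 131 + 180 + 69 + 277 + 272 + 124 + 78 = 1,455 (≤ 1,500).
The test is 'or': at least one threshold is exceeded.

Yes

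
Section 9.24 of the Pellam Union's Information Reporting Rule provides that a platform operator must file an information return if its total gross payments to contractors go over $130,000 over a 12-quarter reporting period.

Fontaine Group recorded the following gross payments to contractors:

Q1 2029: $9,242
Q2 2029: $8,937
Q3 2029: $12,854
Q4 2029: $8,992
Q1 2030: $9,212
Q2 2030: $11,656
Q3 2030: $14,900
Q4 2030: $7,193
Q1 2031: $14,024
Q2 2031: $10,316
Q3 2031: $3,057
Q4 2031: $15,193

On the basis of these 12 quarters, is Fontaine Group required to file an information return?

No

Total gross payments to contractors: $9,242 + $8,937 + $12,854 + $8,992 + $9,212 + $11,656 + $14,900 + $7,193 + $14,024 + $10,316 + $3,057 + $15,193 = $125,576.
$125,576 ≤ $130,000, so the threshold is not exceeded.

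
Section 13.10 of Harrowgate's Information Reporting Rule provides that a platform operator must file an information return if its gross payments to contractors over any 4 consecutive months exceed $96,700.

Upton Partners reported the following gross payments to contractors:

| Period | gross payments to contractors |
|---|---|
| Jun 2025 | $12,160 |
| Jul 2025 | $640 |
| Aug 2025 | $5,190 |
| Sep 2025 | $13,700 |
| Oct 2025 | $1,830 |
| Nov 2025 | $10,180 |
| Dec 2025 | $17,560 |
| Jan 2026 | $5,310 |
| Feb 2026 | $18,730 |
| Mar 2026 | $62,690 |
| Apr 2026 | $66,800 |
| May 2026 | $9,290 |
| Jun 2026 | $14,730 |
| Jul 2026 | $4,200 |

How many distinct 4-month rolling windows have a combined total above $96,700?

Jun 2025–Sep 2025: $12,160 + $640 + $5,190 + $13,700 = $31,690 (under)
Jul 2025–Oct 2025: $640 + $5,190 + $13,700 + $1,830 = $21,360 (under)
Aug 2025–Nov 2025: $5,190 + $13,700 + $1,830 + $10,180 = $30,900 (under)
Sep 2025–Dec 2025: $13,700 + $1,830 + $10,180 + $17,560 = $43,270 (under)
Oct 2025–Jan 2026: $1,830 + $10,180 + $17,560 + $5,310 = $34,880 (under)
Nov 2025–Feb 2026: $10,180 + $17,560 + $5,310 + $18,730 = $51,780 (under)
Dec 2025–Mar 2026: $17,560 + $5,310 + $18,730 + $62,690 = $104,290 (over)
Jan 2026–Apr 2026: $5,310 + $18,730 + $62,690 + $66,800 = $153,530 (over)
Feb 2026–May 2026: $18,730 + $62,690 + $66,800 + $9,290 = $157,510 (over)
Mar 2026–Jun 2026: $62,690 + $66,800 + $9,290 + $14,730 = $153,510 (over)
Apr 2026–Jul 2026: $66,800 + $9,290 + $14,730 + $4,200 = $95,020 (under)
4 windows exceed the threshold.

4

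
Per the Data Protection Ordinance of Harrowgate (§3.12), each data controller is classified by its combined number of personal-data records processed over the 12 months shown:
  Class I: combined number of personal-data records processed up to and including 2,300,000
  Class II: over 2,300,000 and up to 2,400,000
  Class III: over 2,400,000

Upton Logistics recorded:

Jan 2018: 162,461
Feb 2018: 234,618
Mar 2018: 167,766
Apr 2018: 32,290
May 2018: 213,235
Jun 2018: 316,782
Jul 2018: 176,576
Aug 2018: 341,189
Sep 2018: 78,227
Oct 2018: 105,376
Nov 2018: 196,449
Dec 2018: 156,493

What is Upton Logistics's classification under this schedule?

Combined number of personal-data records processed: 162,461 + 234,618 + 167,766 + 32,290 + 213,235 + 316,782 + 176,576 + 341,189 + 78,227 + 105,376 + 196,449 + 156,493 = 2,181,462.
2,181,462 ≤ 2,300,000, so Class I applies.

Class I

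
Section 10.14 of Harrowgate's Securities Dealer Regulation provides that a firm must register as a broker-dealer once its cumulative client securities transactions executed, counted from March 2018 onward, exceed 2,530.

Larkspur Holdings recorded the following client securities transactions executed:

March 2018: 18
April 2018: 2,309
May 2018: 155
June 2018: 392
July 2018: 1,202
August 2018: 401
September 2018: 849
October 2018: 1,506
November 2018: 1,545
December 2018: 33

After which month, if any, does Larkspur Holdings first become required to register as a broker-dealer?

June 2018

Through March 2018: 18
Through April 2018: 2,327
Through May 2018: 2,482
Through June 2018: 2,874 ← exceeds threshold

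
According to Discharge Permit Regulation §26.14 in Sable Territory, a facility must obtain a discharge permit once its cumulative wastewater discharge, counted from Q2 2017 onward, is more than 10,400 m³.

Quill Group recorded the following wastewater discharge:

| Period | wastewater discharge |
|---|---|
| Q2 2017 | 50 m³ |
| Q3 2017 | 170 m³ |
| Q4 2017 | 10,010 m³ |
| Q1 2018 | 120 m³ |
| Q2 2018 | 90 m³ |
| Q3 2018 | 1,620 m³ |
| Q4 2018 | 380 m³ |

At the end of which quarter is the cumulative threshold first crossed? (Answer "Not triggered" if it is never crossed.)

Q2 2018

Through Q2 2017: 50 m³
Through Q3 2017: 220 m³
Through Q4 2017: 10,230 m³
Through Q1 2018: 10,350 m³
Through Q2 2018: 10,440 m³ ← exceeds threshold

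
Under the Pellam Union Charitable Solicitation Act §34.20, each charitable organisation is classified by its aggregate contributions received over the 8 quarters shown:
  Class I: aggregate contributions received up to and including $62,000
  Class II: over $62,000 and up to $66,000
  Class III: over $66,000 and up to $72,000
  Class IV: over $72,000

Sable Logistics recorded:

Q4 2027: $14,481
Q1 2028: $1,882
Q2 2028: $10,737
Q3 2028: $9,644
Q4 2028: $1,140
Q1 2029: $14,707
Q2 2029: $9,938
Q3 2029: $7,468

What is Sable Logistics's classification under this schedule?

Class III

Aggregate contributions received: $14,481 + $1,882 + $10,737 + $9,644 + $1,140 + $14,707 + $9,938 + $7,468 = $69,997.
$66,000 < $69,997 ≤ $72,000, so Class III applies.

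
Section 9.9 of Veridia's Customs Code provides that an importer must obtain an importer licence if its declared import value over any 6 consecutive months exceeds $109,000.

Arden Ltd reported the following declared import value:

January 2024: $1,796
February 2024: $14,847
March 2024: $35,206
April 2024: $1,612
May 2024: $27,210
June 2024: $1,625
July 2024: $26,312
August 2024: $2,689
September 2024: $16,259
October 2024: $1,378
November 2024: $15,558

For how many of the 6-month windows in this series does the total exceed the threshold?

January 2024–June 2024: $1,796 + $14,847 + $35,206 + $1,612 + $27,210 + $1,625 = $82,296 (under)
February 2024–July 2024: $14,847 + $35,206 + $1,612 + $27,210 + $1,625 + $26,312 = $106,812 (under)
March 2024–August 2024: $35,206 + $1,612 + $27,210 + $1,625 + $26,312 + $2,689 = $94,654 (under)
April 2024–September 2024: $1,612 + $27,210 + $1,625 + $26,312 + $2,689 + $16,259 = $75,707 (under)
May 2024–October 2024: $27,210 + $1,625 + $26,312 + $2,689 + $16,259 + $1,378 = $75,473 (under)
June 2024–November 2024: $1,625 + $26,312 + $2,689 + $16,259 + $1,378 + $15,558 = $63,821 (under)
0 windows exceed the threshold.

0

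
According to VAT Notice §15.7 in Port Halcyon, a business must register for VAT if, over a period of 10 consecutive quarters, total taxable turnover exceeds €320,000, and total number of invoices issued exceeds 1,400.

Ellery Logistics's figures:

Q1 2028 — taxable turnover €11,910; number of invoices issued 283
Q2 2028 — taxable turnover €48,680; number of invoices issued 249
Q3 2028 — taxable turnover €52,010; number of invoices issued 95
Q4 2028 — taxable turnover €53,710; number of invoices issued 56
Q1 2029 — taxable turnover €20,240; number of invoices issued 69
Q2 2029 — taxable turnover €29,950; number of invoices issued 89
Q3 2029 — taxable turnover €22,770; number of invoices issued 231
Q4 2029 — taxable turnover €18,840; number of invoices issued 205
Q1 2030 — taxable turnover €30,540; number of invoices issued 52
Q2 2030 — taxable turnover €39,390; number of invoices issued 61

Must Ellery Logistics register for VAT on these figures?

Total taxable turnover: €11,910 + €48,680 + €52,010 + €53,710 + €20,240 + €29,950 + €22,770 + €18,840 + €30,540 + €39,390 = €328,040 (> €320,000).
Total number of invoices issued: 283 + 249 + 95 + 56 + 69 + 89 + 231 + 205 + 52 + 61 = 1,390 (≤ 1,400).
The test is 'and': the rule requires both, and at least one is not exceeded.

No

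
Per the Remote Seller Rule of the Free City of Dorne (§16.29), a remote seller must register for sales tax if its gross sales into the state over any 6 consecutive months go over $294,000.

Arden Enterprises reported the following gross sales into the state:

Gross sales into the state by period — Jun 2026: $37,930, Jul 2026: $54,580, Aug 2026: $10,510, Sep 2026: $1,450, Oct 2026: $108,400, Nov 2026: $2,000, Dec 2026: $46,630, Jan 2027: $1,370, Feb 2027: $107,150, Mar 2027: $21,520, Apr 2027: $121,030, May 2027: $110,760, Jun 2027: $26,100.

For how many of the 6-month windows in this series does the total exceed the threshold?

Jun 2026–Nov 2026: $37,930 + $54,580 + $10,510 + $1,450 + $108,400 + $2,000 = $214,870 (under)
Jul 2026–Dec 2026: $54,580 + $10,510 + $1,450 + $108,400 + $2,000 + $46,630 = $223,570 (under)
Aug 2026–Jan 2027: $10,510 + $1,450 + $108,400 + $2,000 + $46,630 + $1,370 = $170,360 (under)
Sep 2026–Feb 2027: $1,450 + $108,400 + $2,000 + $46,630 + $1,370 + $107,150 = $267,000 (under)
Oct 2026–Mar 2027: $108,400 + $2,000 + $46,630 + $1,370 + $107,150 + $21,520 = $287,070 (under)
Nov 2026–Apr 2027: $2,000 + $46,630 + $1,370 + $107,150 + $21,520 + $121,030 = $299,700 (over)
Dec 2026–May 2027: $46,630 + $1,370 + $107,150 + $21,520 + $121,030 + $110,760 = $408,460 (over)
Jan 2027–Jun 2027: $1,370 + $107,150 + $21,520 + $121,030 + $110,760 + $26,100 = $387,930 (over)
3 windows exceed the threshold.

3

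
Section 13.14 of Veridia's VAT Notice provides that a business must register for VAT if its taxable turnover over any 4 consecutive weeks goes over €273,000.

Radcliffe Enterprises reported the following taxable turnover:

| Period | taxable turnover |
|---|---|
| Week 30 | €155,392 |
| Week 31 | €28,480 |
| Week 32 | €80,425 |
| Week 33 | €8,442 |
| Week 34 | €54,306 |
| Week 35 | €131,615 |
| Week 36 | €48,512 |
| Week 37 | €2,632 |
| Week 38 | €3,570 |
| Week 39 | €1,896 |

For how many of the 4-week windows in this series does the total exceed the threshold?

1

Week 30–Week 33: €155,392 + €28,480 + €80,425 + €8,442 = €272,739 (under)
Week 31–Week 34: €28,480 + €80,425 + €8,442 + €54,306 = €171,653 (under)
Week 32–Week 35: €80,425 + €8,442 + €54,306 + €131,615 = €274,788 (over)
Week 33–Week 36: €8,442 + €54,306 + €131,615 + €48,512 = €242,875 (under)
Week 34–Week 37: €54,306 + €131,615 + €48,512 + €2,632 = €237,065 (under)
Week 35–Week 38: €131,615 + €48,512 + €2,632 + €3,570 = €186,329 (under)
Week 36–Week 39: €48,512 + €2,632 + €3,570 + €1,896 = €56,610 (under)
1 window exceeds the threshold.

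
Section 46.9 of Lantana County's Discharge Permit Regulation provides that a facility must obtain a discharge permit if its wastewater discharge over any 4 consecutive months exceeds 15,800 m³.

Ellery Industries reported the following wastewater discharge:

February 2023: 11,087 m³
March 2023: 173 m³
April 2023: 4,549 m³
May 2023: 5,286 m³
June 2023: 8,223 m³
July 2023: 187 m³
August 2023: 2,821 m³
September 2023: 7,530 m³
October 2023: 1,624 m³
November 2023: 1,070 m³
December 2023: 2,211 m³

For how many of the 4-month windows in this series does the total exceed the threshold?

5

February 2023–May 2023: 11,087 m³ + 173 m³ + 4,549 m³ + 5,286 m³ = 21,095 m³ (over)
March 2023–June 2023: 173 m³ + 4,549 m³ + 5,286 m³ + 8,223 m³ = 18,231 m³ (over)
April 2023–July 2023: 4,549 m³ + 5,286 m³ + 8,223 m³ + 187 m³ = 18,245 m³ (over)
May 2023–August 2023: 5,286 m³ + 8,223 m³ + 187 m³ + 2,821 m³ = 16,517 m³ (over)
June 2023–September 2023: 8,223 m³ + 187 m³ + 2,821 m³ + 7,530 m³ = 18,761 m³ (over)
July 2023–October 2023: 187 m³ + 2,821 m³ + 7,530 m³ + 1,624 m³ = 12,162 m³ (under)
August 2023–November 2023: 2,821 m³ + 7,530 m³ + 1,624 m³ + 1,070 m³ = 13,045 m³ (under)
September 2023–December 2023: 7,530 m³ + 1,624 m³ + 1,070 m³ + 2,211 m³ = 12,435 m³ (under)
5 windows exceed the threshold.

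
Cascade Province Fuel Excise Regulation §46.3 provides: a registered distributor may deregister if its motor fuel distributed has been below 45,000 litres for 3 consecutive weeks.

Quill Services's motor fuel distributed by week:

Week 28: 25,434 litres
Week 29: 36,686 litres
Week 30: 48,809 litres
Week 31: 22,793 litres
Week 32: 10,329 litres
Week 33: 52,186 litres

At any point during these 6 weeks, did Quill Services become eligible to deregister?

No

Weeks below 45,000 litres: Week 28, Week 29, Week 31, Week 32.
Longest run of consecutive weeks below the threshold: 2.
2 < 3, so Quill Services never became eligible.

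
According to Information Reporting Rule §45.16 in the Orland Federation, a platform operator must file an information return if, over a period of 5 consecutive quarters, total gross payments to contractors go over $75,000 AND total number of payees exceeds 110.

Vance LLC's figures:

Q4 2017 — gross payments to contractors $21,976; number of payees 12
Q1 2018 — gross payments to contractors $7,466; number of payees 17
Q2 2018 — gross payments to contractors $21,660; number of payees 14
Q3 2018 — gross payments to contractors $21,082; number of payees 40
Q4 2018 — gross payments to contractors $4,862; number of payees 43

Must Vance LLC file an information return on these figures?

Total gross payments to contractors: $21,976 + $7,466 + $21,660 + $21,082 + $4,862 = $77,046 (> $75,000).
Total number of payees: 12 + 17 + 14 + 40 + 43 = 126 (> 110).
The test is 'and': both thresholds are exceeded.

Yes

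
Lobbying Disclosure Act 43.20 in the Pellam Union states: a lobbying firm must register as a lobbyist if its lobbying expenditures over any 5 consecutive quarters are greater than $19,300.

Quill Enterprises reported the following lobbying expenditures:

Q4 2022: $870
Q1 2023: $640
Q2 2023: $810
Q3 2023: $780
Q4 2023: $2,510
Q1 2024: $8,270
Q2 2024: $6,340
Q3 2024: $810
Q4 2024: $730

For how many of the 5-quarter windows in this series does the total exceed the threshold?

Q4 2022–Q4 2023: $870 + $640 + $810 + $780 + $2,510 = $5,610 (under)
Q1 2023–Q1 2024: $640 + $810 + $780 + $2,510 + $8,270 = $13,010 (under)
Q2 2023–Q2 2024: $810 + $780 + $2,510 + $8,270 + $6,340 = $18,710 (under)
Q3 2023–Q3 2024: $780 + $2,510 + $8,270 + $6,340 + $810 = $18,710 (under)
Q4 2023–Q4 2024: $2,510 + $8,270 + $6,340 + $810 + $730 = $18,660 (under)
0 windows exceed the threshold.

0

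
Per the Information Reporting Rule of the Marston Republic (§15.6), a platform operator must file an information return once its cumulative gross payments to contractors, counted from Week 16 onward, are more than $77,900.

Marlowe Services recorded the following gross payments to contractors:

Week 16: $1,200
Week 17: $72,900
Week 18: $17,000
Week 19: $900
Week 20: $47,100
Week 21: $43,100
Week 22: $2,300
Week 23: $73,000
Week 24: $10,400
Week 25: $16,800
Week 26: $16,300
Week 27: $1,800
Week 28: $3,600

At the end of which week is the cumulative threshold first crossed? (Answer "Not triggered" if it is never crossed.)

Week 18

Through Week 16: $1,200
Through Week 17: $74,100
Through Week 18: $91,100 ← exceeds threshold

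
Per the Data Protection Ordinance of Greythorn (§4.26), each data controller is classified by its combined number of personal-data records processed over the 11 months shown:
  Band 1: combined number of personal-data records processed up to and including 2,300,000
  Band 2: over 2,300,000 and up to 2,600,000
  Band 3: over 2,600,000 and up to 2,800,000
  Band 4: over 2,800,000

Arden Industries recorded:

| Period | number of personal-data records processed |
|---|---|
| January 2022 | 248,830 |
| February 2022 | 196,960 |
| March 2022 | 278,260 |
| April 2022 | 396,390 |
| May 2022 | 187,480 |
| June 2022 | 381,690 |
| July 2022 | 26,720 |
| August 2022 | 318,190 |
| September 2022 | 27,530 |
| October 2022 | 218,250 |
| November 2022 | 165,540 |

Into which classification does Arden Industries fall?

Combined number of personal-data records processed: 248,830 + 196,960 + 278,260 + 396,390 + 187,480 + 381,690 + 26,720 + 318,190 + 27,530 + 218,250 + 165,540 = 2,445,840.
2,300,000 < 2,445,840 ≤ 2,600,000, so Band 2 applies.

Band 2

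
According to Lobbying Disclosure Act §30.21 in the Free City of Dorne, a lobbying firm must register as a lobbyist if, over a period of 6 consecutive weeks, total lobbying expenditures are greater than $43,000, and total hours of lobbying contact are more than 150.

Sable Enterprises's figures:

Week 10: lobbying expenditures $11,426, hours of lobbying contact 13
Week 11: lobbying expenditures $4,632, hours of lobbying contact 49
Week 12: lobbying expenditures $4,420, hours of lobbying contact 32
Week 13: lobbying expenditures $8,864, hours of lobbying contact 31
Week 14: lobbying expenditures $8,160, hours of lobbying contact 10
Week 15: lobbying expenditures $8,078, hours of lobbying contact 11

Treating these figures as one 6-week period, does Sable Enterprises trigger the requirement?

No

Total lobbying expenditures: $11,426 + $4,632 + $4,420 + $8,864 + $8,160 + $8,078 = $45,580 (> $43,000).
Total hours of lobbying contact: 13 + 49 + 32 + 31 + 10 + 11 = 146 (≤ 150).
The test is 'and': the rule requires both, and at least one is not exceeded.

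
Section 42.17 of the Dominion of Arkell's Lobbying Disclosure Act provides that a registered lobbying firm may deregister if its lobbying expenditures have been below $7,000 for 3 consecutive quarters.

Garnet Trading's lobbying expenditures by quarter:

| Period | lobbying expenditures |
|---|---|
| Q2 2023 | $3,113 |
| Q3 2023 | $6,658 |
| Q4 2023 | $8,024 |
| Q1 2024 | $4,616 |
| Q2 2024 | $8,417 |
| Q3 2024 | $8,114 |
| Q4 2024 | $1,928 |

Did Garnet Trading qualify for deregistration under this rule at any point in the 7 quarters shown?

No

Quarters below $7,000: Q2 2023, Q3 2023, Q1 2024, Q4 2024.
Longest run of consecutive quarters below the threshold: 2.
2 < 3, so Garnet Trading never became eligible.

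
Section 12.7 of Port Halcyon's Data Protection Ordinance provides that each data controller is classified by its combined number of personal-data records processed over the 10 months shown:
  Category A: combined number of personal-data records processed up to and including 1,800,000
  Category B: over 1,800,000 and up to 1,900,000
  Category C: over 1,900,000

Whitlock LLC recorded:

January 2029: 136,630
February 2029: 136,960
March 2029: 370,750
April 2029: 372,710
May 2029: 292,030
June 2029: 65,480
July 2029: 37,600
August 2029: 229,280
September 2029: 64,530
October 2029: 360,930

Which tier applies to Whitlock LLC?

Category C

Combined number of personal-data records processed: 136,630 + 136,960 + 370,750 + 372,710 + 292,030 + 65,480 + 37,600 + 229,280 + 64,530 + 360,930 = 2,066,900.
2,066,900 > 1,900,000, so Category C applies.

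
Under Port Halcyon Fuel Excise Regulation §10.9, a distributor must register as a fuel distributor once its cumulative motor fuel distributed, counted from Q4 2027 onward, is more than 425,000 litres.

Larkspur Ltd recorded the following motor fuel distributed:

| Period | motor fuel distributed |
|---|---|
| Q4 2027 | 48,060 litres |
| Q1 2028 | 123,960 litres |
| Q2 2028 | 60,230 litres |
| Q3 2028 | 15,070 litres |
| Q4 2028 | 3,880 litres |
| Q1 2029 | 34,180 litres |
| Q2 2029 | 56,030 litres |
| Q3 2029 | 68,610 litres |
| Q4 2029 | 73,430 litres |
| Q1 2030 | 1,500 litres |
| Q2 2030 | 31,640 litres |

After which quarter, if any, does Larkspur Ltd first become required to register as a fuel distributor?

Q4 2029

Through Q4 2027: 48,060 litres
Through Q1 2028: 172,020 litres
Through Q2 2028: 232,250 litres
Through Q3 2028: 247,320 litres
Through Q4 2028: 251,200 litres
Through Q1 2029: 285,380 litres
Through Q2 2029: 341,410 litres
Through Q3 2029: 410,020 litres
Through Q4 2029: 483,450 litres ← exceeds threshold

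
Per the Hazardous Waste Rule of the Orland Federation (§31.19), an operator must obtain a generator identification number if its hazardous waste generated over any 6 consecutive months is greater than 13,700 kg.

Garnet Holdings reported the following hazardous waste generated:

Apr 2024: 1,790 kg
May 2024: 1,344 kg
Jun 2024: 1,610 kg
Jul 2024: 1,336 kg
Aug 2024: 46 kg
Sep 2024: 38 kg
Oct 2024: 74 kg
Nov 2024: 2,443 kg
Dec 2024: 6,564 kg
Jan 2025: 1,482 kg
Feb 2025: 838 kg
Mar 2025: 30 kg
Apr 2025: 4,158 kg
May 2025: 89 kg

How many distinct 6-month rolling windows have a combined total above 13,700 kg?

1

Apr 2024–Sep 2024: 1,790 kg + 1,344 kg + 1,610 kg + 1,336 kg + 46 kg + 38 kg = 6,164 kg (under)
May 2024–Oct 2024: 1,344 kg + 1,610 kg + 1,336 kg + 46 kg + 38 kg + 74 kg = 4,448 kg (under)
Jun 2024–Nov 2024: 1,610 kg + 1,336 kg + 46 kg + 38 kg + 74 kg + 2,443 kg = 5,547 kg (under)
Jul 2024–Dec 2024: 1,336 kg + 46 kg + 38 kg + 74 kg + 2,443 kg + 6,564 kg = 10,501 kg (under)
Aug 2024–Jan 2025: 46 kg + 38 kg + 74 kg + 2,443 kg + 6,564 kg + 1,482 kg = 10,647 kg (under)
Sep 2024–Feb 2025: 38 kg + 74 kg + 2,443 kg + 6,564 kg + 1,482 kg + 838 kg = 11,439 kg (under)
Oct 2024–Mar 2025: 74 kg + 2,443 kg + 6,564 kg + 1,482 kg + 838 kg + 30 kg = 11,431 kg (under)
Nov 2024–Apr 2025: 2,443 kg + 6,564 kg + 1,482 kg + 838 kg + 30 kg + 4,158 kg = 15,515 kg (over)
Dec 2024–May 2025: 6,564 kg + 1,482 kg + 838 kg + 30 kg + 4,158 kg + 89 kg = 13,161 kg (under)
1 window exceeds the threshold.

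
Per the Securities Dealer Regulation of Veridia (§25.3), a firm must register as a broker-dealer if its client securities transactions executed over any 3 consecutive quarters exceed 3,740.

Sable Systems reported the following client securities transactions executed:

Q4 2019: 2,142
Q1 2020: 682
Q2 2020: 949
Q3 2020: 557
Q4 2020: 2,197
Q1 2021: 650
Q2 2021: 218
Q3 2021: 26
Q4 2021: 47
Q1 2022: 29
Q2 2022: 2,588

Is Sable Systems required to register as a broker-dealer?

Yes

Q4 2019–Q2 2020: 2,142 + 682 + 949 = 3,773 (over)
Q1 2020–Q3 2020: 682 + 949 + 557 = 2,188 (under)
Q2 2020–Q4 2020: 949 + 557 + 2,197 = 3,703 (under)
Q3 2020–Q1 2021: 557 + 2,197 + 650 = 3,404 (under)
Q4 2020–Q2 2021: 2,197 + 650 + 218 = 3,065 (under)
Q1 2021–Q3 2021: 650 + 218 + 26 = 894 (under)
Q2 2021–Q4 2021: 218 + 26 + 47 = 291 (under)
Q3 2021–Q1 2022: 26 + 47 + 29 = 102 (under)
Q4 2021–Q2 2022: 47 + 29 + 2,588 = 2,664 (under)
At least one window exceeds 3,740.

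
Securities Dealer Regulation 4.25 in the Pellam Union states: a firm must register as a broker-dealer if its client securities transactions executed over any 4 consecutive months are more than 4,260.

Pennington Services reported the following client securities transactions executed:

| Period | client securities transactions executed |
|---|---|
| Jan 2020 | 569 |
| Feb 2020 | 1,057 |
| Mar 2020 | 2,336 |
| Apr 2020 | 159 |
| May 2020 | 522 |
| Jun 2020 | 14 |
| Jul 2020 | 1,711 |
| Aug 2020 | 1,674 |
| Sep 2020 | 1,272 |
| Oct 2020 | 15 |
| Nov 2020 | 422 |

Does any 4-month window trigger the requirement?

Yes

Jan 2020–Apr 2020: 569 + 1,057 + 2,336 + 159 = 4,121 (under)
Feb 2020–May 2020: 1,057 + 2,336 + 159 + 522 = 4,074 (under)
Mar 2020–Jun 2020: 2,336 + 159 + 522 + 14 = 3,031 (under)
Apr 2020–Jul 2020: 159 + 522 + 14 + 1,711 = 2,406 (under)
May 2020–Aug 2020: 522 + 14 + 1,711 + 1,674 = 3,921 (under)
Jun 2020–Sep 2020: 14 + 1,711 + 1,674 + 1,272 = 4,671 (over)
Jul 2020–Oct 2020: 1,711 + 1,674 + 1,272 + 15 = 4,672 (over)
Aug 2020–Nov 2020: 1,674 + 1,272 + 15 + 422 = 3,383 (under)
At least one window exceeds 4,260.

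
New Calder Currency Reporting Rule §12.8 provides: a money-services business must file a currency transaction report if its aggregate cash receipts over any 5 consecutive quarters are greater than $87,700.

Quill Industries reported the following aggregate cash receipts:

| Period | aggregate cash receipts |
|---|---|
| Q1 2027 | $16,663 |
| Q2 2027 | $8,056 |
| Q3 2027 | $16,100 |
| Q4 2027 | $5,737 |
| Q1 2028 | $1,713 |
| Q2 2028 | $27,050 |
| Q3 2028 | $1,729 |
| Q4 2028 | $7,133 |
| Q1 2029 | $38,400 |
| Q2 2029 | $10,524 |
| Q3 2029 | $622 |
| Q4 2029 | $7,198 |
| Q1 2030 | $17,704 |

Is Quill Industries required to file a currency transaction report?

Q1 2027–Q1 2028: $16,663 + $8,056 + $16,100 + $5,737 + $1,713 = $48,269 (under)
Q2 2027–Q2 2028: $8,056 + $16,100 + $5,737 + $1,713 + $27,050 = $58,656 (under)
Q3 2027–Q3 2028: $16,100 + $5,737 + $1,713 + $27,050 + $1,729 = $52,329 (under)
Q4 2027–Q4 2028: $5,737 + $1,713 + $27,050 + $1,729 + $7,133 = $43,362 (under)
Q1 2028–Q1 2029: $1,713 + $27,050 + $1,729 + $7,133 + $38,400 = $76,025 (under)
Q2 2028–Q2 2029: $27,050 + $1,729 + $7,133 + $38,400 + $10,524 = $84,836 (under)
Q3 2028–Q3 2029: $1,729 + $7,133 + $38,400 + $10,524 + $622 = $58,408 (under)
Q4 2028–Q4 2029: $7,133 + $38,400 + $10,524 + $622 + $7,198 = $63,877 (under)
Q1 2029–Q1 2030: $38,400 + $10,524 + $622 + $7,198 + $17,704 = $74,448 (under)
No window exceeds $87,700.

No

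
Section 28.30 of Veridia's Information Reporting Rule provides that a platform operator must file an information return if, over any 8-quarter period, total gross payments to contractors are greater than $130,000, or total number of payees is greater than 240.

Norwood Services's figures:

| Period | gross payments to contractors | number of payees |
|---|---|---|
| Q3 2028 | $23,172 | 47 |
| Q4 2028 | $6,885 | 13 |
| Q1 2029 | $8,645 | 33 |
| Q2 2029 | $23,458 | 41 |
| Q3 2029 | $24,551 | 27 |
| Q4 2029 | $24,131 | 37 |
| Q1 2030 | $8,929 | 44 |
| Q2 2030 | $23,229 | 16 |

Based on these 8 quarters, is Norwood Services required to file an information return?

Total gross payments to contractors: $23,172 + $6,885 + $8,645 + $23,458 + $24,551 + $24,131 + $8,929 + $23,229 = $143,000 (> $130,000).
Total number of payees: 47 + 13 + 33 + 41 + 27 + 37 + 44 + 16 = 258 (> 240).
The test is 'or': at least one threshold is exceeded.

Yes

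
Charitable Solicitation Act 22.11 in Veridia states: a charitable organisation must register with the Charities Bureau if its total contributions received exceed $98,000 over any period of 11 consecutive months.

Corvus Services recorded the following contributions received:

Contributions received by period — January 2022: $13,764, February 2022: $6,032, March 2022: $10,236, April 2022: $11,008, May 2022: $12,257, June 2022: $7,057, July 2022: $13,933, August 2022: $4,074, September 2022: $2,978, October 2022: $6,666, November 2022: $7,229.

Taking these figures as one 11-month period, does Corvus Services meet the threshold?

Total contributions received: $13,764 + $6,032 + $10,236 + $11,008 + $12,257 + $7,057 + $13,933 + $4,074 + $2,978 + $6,666 + $7,229 = $95,234.
$95,234 ≤ $98,000, so the threshold is not exceeded.

No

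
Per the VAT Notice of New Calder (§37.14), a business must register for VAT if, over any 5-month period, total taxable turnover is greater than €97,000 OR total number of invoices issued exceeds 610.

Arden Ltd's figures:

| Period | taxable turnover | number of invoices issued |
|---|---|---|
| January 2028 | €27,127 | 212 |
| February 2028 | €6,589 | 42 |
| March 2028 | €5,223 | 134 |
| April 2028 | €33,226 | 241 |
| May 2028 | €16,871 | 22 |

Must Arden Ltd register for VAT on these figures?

Yes

Total taxable turnover: €27,127 + €6,589 + €5,223 + €33,226 + €16,871 = €89,036 (≤ €97,000).
Total number of invoices issued: 212 + 42 + 134 + 241 + 22 = 651 (> 610).
The test is 'or': at least one threshold is exceeded.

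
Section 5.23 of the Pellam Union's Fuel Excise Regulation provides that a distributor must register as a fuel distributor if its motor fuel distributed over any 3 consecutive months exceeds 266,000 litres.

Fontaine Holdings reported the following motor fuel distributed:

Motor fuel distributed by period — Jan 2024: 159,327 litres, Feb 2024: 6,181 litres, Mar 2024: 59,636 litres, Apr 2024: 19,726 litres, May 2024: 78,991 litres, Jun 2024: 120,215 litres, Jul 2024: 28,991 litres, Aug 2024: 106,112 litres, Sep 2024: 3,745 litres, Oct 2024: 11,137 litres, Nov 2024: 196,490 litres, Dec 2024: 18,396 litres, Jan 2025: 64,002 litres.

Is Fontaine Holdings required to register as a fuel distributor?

Yes

Jan 2024–Mar 2024: 159,327 litres + 6,181 litres + 59,636 litres = 225,144 litres (under)
Feb 2024–Apr 2024: 6,181 litres + 59,636 litres + 19,726 litres = 85,543 litres (under)
Mar 2024–May 2024: 59,636 litres + 19,726 litres + 78,991 litres = 158,353 litres (under)
Apr 2024–Jun 2024: 19,726 litres + 78,991 litres + 120,215 litres = 218,932 litres (under)
May 2024–Jul 2024: 78,991 litres + 120,215 litres + 28,991 litres = 228,197 litres (under)
Jun 2024–Aug 2024: 120,215 litres + 28,991 litres + 106,112 litres = 255,318 litres (under)
Jul 2024–Sep 2024: 28,991 litres + 106,112 litres + 3,745 litres = 138,848 litres (under)
Aug 2024–Oct 2024: 106,112 litres + 3,745 litres + 11,137 litres = 120,994 litres (under)
Sep 2024–Nov 2024: 3,745 litres + 11,137 litres + 196,490 litres = 211,372 litres (under)
Oct 2024–Dec 2024: 11,137 litres + 196,490 litres + 18,396 litres = 226,023 litres (under)
Nov 2024–Jan 2025: 196,490 litres + 18,396 litres + 64,002 litres = 278,888 litres (over)
At least one window exceeds 266,000 litres.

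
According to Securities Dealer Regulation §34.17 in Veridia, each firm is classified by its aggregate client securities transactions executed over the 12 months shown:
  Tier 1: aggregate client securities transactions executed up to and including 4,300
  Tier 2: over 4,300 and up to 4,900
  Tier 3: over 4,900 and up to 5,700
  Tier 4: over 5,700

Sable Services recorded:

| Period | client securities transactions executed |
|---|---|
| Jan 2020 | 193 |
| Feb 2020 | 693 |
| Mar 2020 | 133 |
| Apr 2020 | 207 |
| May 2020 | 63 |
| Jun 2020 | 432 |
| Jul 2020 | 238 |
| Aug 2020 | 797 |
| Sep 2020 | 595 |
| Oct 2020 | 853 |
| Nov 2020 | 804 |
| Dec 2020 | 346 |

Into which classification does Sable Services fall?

Tier 3

Aggregate client securities transactions executed: 193 + 693 + 133 + 207 + 63 + 432 + 238 + 797 + 595 + 853 + 804 + 346 = 5,354.
4,900 < 5,354 ≤ 5,700, so Tier 3 applies.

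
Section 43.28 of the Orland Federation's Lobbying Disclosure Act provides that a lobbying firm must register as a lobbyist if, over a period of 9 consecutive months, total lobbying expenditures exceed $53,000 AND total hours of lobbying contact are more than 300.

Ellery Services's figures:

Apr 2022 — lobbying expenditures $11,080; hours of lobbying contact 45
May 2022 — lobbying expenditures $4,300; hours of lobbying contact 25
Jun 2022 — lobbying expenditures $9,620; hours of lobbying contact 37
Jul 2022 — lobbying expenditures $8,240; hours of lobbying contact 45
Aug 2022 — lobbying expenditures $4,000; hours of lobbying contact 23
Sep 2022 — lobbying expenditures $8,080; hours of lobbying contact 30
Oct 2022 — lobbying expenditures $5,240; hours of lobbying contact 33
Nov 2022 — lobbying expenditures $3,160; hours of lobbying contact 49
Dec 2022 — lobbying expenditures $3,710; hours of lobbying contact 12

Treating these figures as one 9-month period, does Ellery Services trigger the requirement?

Total lobbying expenditures: $11,080 + $4,300 + $9,620 + $8,240 + $4,000 + $8,080 + $5,240 + $3,160 + $3,710 = $57,430 (> $53,000).
Total hours of lobbying contact: 45 + 25 + 37 + 45 + 23 + 30 + 33 + 49 + 12 = 299 (≤ 300).
The test is 'and': the rule requires both, and at least one is not exceeded.

No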